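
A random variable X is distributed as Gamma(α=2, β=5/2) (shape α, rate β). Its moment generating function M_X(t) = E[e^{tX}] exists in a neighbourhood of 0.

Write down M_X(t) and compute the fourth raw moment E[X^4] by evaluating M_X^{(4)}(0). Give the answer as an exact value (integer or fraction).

M_X(t) = 25/(4*(5/2 - t)^2)
D^4[M](t) = 48000/(64*t^6 - 960*t^5 + 6000*t^4 - 20000*t^3 + 37500*t^2 - 37500*t + 15625)

E[X^4] = D^4[M](0) = 384/125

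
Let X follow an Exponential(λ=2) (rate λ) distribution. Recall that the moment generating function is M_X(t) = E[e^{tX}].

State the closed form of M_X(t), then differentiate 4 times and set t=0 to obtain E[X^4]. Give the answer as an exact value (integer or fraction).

M_X(t) = 2/(2 - t)
M^(4)(t) = -48/(t^5 - 10*t^4 + 40*t^3 - 80*t^2 + 80*t - 32)

E[X^4] = M^(4)(0) = 3/2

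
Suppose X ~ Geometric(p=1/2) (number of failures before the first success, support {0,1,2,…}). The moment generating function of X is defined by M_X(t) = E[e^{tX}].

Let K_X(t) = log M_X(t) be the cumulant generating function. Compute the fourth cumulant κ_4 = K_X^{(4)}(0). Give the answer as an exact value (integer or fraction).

M_X(t) = 1/(2*(1 - e^(t)/2))
K_X(t) = log M_X(t) = -log(1 - e^(t)/2) - log(2)
K^(4)(t) = (2*e^(3*t) + 16*e^(2*t) + 8*e^(t))/(e^(4*t) - 8*e^(3*t) + 24*e^(2*t) - 32*e^(t) + 16)

κ_4 = K^(4)(0) = 26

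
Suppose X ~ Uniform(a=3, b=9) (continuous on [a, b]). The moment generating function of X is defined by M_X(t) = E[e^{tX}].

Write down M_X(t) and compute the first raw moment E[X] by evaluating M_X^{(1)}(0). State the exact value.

M_X(t) = (e^(9*t) - e^(3*t))/(6*t)
M′(t) = (9*t*e^(9*t) - 3*t*e^(3*t) - e^(9*t) + e^(3*t))/(6*t^2)

E[X] = M′(0) = 6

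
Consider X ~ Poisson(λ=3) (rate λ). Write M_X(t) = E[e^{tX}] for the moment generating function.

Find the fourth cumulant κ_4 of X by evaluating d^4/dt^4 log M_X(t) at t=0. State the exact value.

M_X(t) = e^(3*e^(t) - 3)
K_X(t) = log M_X(t) = 3*e^(t) - 3
K^(4)(t) = 3*e^(t)

κ_4 = K^(4)(0) = 3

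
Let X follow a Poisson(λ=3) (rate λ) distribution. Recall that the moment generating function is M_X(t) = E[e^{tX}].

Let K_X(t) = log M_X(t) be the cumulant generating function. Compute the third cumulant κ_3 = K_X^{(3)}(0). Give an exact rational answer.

κ_3 = D^3[K](0) = 3

M_X(t) = e^(3*e^(t) - 3)
K_X(t) = log M_X(t) = 3*e^(t) - 3
D^3[K](t) = 3*e^(t)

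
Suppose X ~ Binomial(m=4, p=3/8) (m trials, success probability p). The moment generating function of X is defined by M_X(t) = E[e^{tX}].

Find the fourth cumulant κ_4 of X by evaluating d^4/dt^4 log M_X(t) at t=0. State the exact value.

κ_4 = K′′′′(0) = -195/512

M_X(t) = (3*e^(t)/8 + 5/8)^4
K_X(t) = log M_X(t) = 4*log(3*e^(t)/8 + 5/8)
K′(t) = 12*e^(t)/(3*e^(t) + 5)
K′′(t) = 60*e^(t)/(9*e^(2*t) + 30*e^(t) + 25)
K′′′(t) = (-180*e^(2*t) + 300*e^(t))/(27*e^(3*t) + 135*e^(2*t) + 225*e^(t) + 125)
K′′′′(t) = (540*e^(3*t) - 3600*e^(2*t) + 1500*e^(t))/(81*e^(4*t) + 540*e^(3*t) + 1350*e^(2*t) + 1500*e^(t) + 625)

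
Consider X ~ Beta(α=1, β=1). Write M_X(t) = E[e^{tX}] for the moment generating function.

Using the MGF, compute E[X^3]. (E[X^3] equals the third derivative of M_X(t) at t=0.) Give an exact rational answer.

M_X(t) = ₁F₁(1; 2; t)
D^3[M](t) = ₁F₁(4; 5; t)/4

E[X^3] = D^3[M](0) = 1/4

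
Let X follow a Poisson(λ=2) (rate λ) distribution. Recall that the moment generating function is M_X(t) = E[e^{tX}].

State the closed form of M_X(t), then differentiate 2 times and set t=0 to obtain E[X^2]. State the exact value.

M_X(t) = e^(2*e^(t) - 2)
M^(2)(t) = (4*e^(2*t)*e^(2*e^(t)) + 2*e^(t)*e^(2*e^(t)))*e^(-2)

E[X^2] = M^(2)(0) = 6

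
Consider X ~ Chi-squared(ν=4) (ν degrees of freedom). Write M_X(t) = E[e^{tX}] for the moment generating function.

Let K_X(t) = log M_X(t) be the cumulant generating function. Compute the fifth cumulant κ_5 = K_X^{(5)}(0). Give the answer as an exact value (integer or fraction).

κ_5 = d^5K/dt^5 |_{t=0} = 1536

M_X(t) = (1 - 2*t)^(-2)
K_X(t) = log M_X(t) = -2*log(1 - 2*t)
dK/dt = -4/(2*t - 1)
d^2K/dt^2 = 8/(4*t^2 - 4*t + 1)
d^3K/dt^3 = -32/(8*t^3 - 12*t^2 + 6*t - 1)
d^4K/dt^4 = 192/(16*t^4 - 32*t^3 + 24*t^2 - 8*t + 1)
d^5K/dt^5 = -1536/(32*t^5 - 80*t^4 + 80*t^3 - 40*t^2 + 10*t - 1)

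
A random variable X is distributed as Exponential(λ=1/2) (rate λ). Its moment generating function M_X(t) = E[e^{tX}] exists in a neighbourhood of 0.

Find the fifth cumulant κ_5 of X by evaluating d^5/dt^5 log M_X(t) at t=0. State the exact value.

κ_5 = K^(5)(0) = 768

M_X(t) = 1/(2*(1/2 - t))
K_X(t) = log M_X(t) = -log(1/2 - t) - log(2)
K^(5)(t) = -768/(32*t^5 - 80*t^4 + 80*t^3 - 40*t^2 + 10*t - 1)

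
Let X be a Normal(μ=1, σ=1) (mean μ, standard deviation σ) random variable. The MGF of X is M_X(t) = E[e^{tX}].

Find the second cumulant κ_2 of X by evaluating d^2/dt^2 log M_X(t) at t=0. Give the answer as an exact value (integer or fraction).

κ_2 = K′′(0) = 1

M_X(t) = e^(t^2/2 + t)
K_X(t) = log M_X(t) = t^2/2 + t
K′(t) = t + 1
K′′(t) = 1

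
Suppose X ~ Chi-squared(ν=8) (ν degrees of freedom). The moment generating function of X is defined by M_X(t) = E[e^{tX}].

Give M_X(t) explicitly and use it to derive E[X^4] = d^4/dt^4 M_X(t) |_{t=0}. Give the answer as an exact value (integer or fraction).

E[X^4] = D^4[M](0) = 13440

M_X(t) = (1 - 2*t)^(-4)
D^4[M](t) = 13440/(256*t^8 - 1024*t^7 + 1792*t^6 - 1792*t^5 + 1120*t^4 - 448*t^3 + 112*t^2 - 16*t + 1)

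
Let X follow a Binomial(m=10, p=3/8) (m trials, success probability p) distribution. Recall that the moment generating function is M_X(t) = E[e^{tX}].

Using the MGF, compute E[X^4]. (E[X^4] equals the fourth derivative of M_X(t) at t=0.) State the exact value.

E[X^4] = D^4[M](0) = 107475/256

M_X(t) = (3*e^(t)/8 + 5/8)^10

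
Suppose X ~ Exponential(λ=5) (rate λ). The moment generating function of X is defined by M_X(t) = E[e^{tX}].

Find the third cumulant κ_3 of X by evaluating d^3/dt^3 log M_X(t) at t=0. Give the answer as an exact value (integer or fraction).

M_X(t) = 5/(5 - t)
K_X(t) = log M_X(t) = -log(5 - t) + log(5)
D^3[K](t) = -2/(t^3 - 15*t^2 + 75*t - 125)

κ_3 = D^3[K](0) = 2/125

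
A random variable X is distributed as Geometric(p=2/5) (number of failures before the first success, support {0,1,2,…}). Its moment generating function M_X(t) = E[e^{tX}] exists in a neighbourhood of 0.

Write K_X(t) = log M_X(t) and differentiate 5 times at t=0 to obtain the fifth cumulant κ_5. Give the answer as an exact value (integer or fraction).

κ_5 = K′′′′′(0) = 690

M_X(t) = 2/(5*(1 - 3*e^(t)/5))
K_X(t) = log M_X(t) = -log(1 - 3*e^(t)/5) - log(5) + log(2)
K′(t) = -3*e^(t)/(3*e^(t) - 5)
K′′(t) = 15*e^(t)/(9*e^(2*t) - 30*e^(t) + 25)
K′′′(t) = (-45*e^(2*t) - 75*e^(t))/(27*e^(3*t) - 135*e^(2*t) + 225*e^(t) - 125)
K′′′′(t) = (135*e^(3*t) + 900*e^(2*t) + 375*e^(t))/(81*e^(4*t) - 540*e^(3*t) + 1350*e^(2*t) - 1500*e^(t) + 625)
K′′′′′(t) = (-405*e^(4*t) - 7425*e^(3*t) - 12375*e^(2*t) - 1875*e^(t))/(243*e^(5*t) - 2025*e^(4*t) + 6750*e^(3*t) - 11250*e^(2*t) + 9375*e^(t) - 3125)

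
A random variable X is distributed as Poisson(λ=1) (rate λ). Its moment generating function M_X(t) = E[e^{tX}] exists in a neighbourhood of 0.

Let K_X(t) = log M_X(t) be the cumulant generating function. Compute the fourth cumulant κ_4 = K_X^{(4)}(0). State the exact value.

κ_4 = K^(4)(0) = 1

M_X(t) = e^(e^(t) - 1)
K_X(t) = log M_X(t) = e^(t) - 1
K^(4)(t) = e^(t)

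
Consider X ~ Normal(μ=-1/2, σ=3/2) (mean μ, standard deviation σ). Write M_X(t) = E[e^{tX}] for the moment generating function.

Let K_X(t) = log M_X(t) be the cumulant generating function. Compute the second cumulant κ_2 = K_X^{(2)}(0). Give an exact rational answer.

M_X(t) = e^(9*t^2/8 - t/2)
K_X(t) = log M_X(t) = 9*t^2/8 - t/2
K′(t) = 9*t/4 - 1/2
K′′(t) = 9/4

κ_2 = K′′(0) = 9/4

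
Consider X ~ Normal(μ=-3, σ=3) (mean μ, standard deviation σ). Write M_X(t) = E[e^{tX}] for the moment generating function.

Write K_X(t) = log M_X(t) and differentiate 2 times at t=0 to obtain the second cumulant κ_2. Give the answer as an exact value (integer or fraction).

M_X(t) = e^(9*t^2/2 - 3*t)
K_X(t) = log M_X(t) = 9*t^2/2 - 3*t
D^2[K](t) = 9

κ_2 = D^2[K](0) = 9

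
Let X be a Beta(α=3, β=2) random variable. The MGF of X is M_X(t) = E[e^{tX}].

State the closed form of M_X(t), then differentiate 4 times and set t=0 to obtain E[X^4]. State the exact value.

M_X(t) = ₁F₁(3; 5; t)
D^4[M](t) = 3*₁F₁(7; 9; t)/14

E[X^4] = D^4[M](0) = 3/14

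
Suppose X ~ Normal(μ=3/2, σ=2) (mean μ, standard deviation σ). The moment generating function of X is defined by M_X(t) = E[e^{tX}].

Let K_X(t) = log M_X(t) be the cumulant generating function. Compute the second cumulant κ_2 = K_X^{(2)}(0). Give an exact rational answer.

κ_2 = K′′(0) = 4

M_X(t) = e^(2*t^2 + 3*t/2)
K_X(t) = log M_X(t) = 2*t^2 + 3*t/2
K′(t) = 4*t + 3/2
K′′(t) = 4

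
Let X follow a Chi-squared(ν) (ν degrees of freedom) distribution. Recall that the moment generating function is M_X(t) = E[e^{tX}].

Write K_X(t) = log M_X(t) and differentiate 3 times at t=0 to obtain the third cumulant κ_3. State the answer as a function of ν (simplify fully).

M_X(t) = (1 - 2*t)^(-ν/2)
K_X(t) = log M_X(t) = -ν*log(1 - 2*t)/2
K′(t) = -ν/(2*t - 1)
K′′(t) = 2*ν/(4*t^2 - 4*t + 1)
K′′′(t) = -8*ν/(8*t^3 - 12*t^2 + 6*t - 1)

κ_3 = K′′′(0) = 8*ν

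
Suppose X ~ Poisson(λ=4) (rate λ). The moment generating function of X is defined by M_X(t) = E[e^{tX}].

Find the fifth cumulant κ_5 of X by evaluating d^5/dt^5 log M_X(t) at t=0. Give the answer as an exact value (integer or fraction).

M_X(t) = e^(4*e^(t) - 4)
K_X(t) = log M_X(t) = 4*e^(t) - 4
D^5[K](t) = 4*e^(t)

κ_5 = D^5[K](0) = 4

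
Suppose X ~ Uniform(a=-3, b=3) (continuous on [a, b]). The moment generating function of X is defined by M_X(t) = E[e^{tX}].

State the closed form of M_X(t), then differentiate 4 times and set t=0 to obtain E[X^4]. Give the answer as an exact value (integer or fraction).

M_X(t) = (e^(3*t) - e^(-3*t))/(6*t)
M′(t) = (3*t*e^(6*t) + 3*t - e^(6*t) + 1)*e^(-3*t)/(6*t^2)
M′′(t) = (9*t^2*e^(6*t) - 9*t^2 - 6*t*e^(6*t) - 6*t + 2*e^(6*t) - 2)*e^(-3*t)/(6*t^3)
M′′′(t) = (9*t^3*e^(6*t) + 9*t^3 - 9*t^2*e^(6*t) + 9*t^2 + 6*t*e^(6*t) + 6*t - 2*e^(6*t) + 2)*e^(-3*t)/(2*t^4)
M′′′′(t) = (27*t^4*e^(6*t) - 27*t^4 - 36*t^3*e^(6*t) - 36*t^3 + 36*t^2*e^(6*t) - 36*t^2 - 24*t*e^(6*t) - 24*t + 8*e^(6*t) - 8)*e^(-3*t)/(2*t^5)

E[X^4] = M′′′′(0) = 81/5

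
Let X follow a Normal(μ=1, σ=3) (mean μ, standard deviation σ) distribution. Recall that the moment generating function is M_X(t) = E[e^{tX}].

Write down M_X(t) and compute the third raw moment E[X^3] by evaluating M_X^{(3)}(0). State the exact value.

M_X(t) = e^(9*t^2/2 + t)
dM/dt = 9*t*e^(t)*e^(9*t^2/2) + e^(t)*e^(9*t^2/2)
d^2M/dt^2 = 81*t^2*e^(t)*e^(9*t^2/2) + 18*t*e^(t)*e^(9*t^2/2) + 10*e^(t)*e^(9*t^2/2)
d^3M/dt^3 = 729*t^3*e^(t)*e^(9*t^2/2) + 243*t^2*e^(t)*e^(9*t^2/2) + 270*t*e^(t)*e^(9*t^2/2) + 28*e^(t)*e^(9*t^2/2)

E[X^3] = d^3M/dt^3 |_{t=0} = 28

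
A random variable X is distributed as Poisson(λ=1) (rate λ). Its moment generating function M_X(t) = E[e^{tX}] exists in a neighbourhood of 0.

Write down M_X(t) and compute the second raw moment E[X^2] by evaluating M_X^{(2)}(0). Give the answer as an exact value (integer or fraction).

M_X(t) = e^(e^(t) - 1)
D^2[M](t) = (e^(2*t)*e^(e^(t)) + e^(t)*e^(e^(t)))*e^(-1)

E[X^2] = D^2[M](0) = 2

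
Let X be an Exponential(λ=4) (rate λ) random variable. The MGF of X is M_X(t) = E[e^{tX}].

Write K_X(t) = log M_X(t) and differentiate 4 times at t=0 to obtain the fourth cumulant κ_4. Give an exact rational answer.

κ_4 = K^(4)(0) = 3/128

M_X(t) = 4/(4 - t)
K_X(t) = log M_X(t) = -log(4 - t) + 2*log(2)
K^(4)(t) = 6/(t^4 - 16*t^3 + 96*t^2 - 256*t + 256)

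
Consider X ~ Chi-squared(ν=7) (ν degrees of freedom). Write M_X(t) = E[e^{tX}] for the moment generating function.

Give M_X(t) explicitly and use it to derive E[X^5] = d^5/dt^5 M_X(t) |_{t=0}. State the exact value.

M_X(t) = (1 - 2*t)^(-7/2)
dM/dt = 7/(16*t^4*√(1 - 2*t) - 32*t^3*√(1 - 2*t) + 24*t^2*√(1 - 2*t) - 8*t*√(1 - 2*t) + √(1 - 2*t))
d^2M/dt^2 = -63/(32*t^5*√(1 - 2*t) - 80*t^4*√(1 - 2*t) + 80*t^3*√(1 - 2*t) - 40*t^2*√(1 - 2*t) + 10*t*√(1 - 2*t) - √(1 - 2*t))
d^3M/dt^3 = 693/(64*t^6*√(1 - 2*t) - 192*t^5*√(1 - 2*t) + 240*t^4*√(1 - 2*t) - 160*t^3*√(1 - 2*t) + 60*t^2*√(1 - 2*t) - 12*t*√(1 - 2*t) + √(1 - 2*t))

E[X^5] = d^5M/dt^5 |_{t=0} = 135135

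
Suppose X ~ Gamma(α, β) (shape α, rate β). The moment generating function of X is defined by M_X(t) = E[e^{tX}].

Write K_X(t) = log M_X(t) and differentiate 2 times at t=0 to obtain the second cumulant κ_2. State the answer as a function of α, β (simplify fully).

κ_2 = d^2K/dt^2 |_{t=0} = α/β^2

M_X(t) = (β/(β - t))^α
K_X(t) = log M_X(t) = α*(log(β) - log(β - t))
dK/dt = -α/(-β + t)
d^2K/dt^2 = α/(β^2 - 2*β*t + t^2)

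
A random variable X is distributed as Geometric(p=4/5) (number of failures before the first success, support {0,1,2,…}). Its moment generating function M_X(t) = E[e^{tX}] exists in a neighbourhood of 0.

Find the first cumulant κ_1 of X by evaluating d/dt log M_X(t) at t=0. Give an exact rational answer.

κ_1 = K^(1)(0) = 1/4

M_X(t) = 4/(5*(1 - e^(t)/5))
K_X(t) = log M_X(t) = -log(1 - e^(t)/5) - log(5) + 2*log(2)
K^(1)(t) = -e^(t)/(e^(t) - 5)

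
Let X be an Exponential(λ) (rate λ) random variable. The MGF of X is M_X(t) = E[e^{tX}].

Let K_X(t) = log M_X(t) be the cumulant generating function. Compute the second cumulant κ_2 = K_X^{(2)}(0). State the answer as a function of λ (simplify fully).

κ_2 = K^(2)(0) = λ^(-2)

M_X(t) = λ/(λ - t)
K_X(t) = log M_X(t) = log(λ) - log(λ - t)
K^(2)(t) = 1/(λ^2 - 2*λ*t + t^2)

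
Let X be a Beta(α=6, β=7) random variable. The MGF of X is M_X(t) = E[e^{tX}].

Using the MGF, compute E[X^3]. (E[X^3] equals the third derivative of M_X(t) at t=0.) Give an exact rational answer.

M_X(t) = ₁F₁(6; 13; t)
dM/dt = 6*₁F₁(7; 14; t)/13
d^2M/dt^2 = 3*₁F₁(8; 15; t)/13
d^3M/dt^3 = 8*₁F₁(9; 16; t)/65

E[X^3] = d^3M/dt^3 |_{t=0} = 8/65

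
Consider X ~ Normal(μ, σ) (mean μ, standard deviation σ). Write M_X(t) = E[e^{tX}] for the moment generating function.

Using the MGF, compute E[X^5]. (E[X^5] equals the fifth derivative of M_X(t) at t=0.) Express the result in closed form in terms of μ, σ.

M_X(t) = e^(μ*t + σ^2*t^2/2)

E[X^5] = D^5[M](0) = μ*(μ^4 + 10*μ^2*σ^2 + 15*σ^4)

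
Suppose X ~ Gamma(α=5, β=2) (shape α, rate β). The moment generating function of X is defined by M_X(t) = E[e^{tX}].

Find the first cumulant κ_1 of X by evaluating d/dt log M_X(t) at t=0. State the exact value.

κ_1 = K′(0) = 5/2

M_X(t) = 32/(2 - t)^5
K_X(t) = log M_X(t) = -5*log(2 - t) + 5*log(2)
K′(t) = -5/(t - 2)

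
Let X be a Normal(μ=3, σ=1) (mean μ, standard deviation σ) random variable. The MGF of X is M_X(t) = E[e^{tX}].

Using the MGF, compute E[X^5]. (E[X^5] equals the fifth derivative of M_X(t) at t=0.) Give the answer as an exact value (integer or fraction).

E[X^5] = M′′′′′(0) = 558

M_X(t) = e^(t^2/2 + 3*t)
M′(t) = t*e^(3*t)*e^(t^2/2) + 3*e^(3*t)*e^(t^2/2)
M′′(t) = t^2*e^(3*t)*e^(t^2/2) + 6*t*e^(3*t)*e^(t^2/2) + 10*e^(3*t)*e^(t^2/2)
M′′′(t) = t^3*e^(3*t)*e^(t^2/2) + 9*t^2*e^(3*t)*e^(t^2/2) + 30*t*e^(3*t)*e^(t^2/2) + 36*e^(3*t)*e^(t^2/2)
M′′′′(t) = t^4*e^(3*t)*e^(t^2/2) + 12*t^3*e^(3*t)*e^(t^2/2) + 60*t^2*e^(3*t)*e^(t^2/2) + 144*t*e^(3*t)*e^(t^2/2) + 138*e^(3*t)*e^(t^2/2)
M′′′′′(t) = t^5*e^(3*t)*e^(t^2/2) + 15*t^4*e^(3*t)*e^(t^2/2) + 100*t^3*e^(3*t)*e^(t^2/2) + 360*t^2*e^(3*t)*e^(t^2/2) + 690*t*e^(3*t)*e^(t^2/2) + 558*e^(3*t)*e^(t^2/2)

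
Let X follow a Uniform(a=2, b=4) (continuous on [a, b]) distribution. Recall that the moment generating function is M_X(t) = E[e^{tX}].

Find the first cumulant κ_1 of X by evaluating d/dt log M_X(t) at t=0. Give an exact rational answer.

κ_1 = dK/dt |_{t=0} = 3

M_X(t) = (e^(4*t) - e^(2*t))/(2*t)
K_X(t) = log M_X(t) = -log(t) + log(e^(4*t) - e^(2*t)) - log(2)
dK/dt = (4*t*e^(2*t) - 2*t - e^(2*t) + 1)/(t*e^(2*t) - t)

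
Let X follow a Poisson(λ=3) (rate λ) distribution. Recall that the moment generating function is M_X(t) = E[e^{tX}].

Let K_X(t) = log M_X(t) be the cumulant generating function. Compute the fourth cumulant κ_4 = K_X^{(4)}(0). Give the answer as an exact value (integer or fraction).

M_X(t) = e^(3*e^(t) - 3)
K_X(t) = log M_X(t) = 3*e^(t) - 3
D^4[K](t) = 3*e^(t)

κ_4 = D^4[K](0) = 3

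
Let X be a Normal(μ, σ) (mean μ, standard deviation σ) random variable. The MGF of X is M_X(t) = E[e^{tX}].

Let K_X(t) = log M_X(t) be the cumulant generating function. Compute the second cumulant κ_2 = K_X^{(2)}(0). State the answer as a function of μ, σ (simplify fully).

κ_2 = K^(2)(0) = σ^2

M_X(t) = e^(μ*t + σ^2*t^2/2)
K_X(t) = log M_X(t) = μ*t + σ^2*t^2/2
K^(2)(t) = σ^2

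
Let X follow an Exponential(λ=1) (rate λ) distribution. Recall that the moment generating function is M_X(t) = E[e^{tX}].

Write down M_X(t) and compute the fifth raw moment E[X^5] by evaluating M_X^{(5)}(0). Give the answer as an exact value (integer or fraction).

E[X^5] = D^5[M](0) = 120

M_X(t) = 1/(1 - t)
D^5[M](t) = 120/(t^6 - 6*t^5 + 15*t^4 - 20*t^3 + 15*t^2 - 6*t + 1)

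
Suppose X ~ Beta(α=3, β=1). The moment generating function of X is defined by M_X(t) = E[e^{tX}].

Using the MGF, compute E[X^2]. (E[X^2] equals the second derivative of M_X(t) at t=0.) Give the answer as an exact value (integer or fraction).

E[X^2] = M^(2)(0) = 3/5

M_X(t) = ₁F₁(3; 4; t)
M^(2)(t) = 3*₁F₁(5; 6; t)/5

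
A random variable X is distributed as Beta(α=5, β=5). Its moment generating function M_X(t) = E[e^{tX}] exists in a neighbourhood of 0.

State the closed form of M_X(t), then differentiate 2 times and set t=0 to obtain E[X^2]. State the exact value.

E[X^2] = M′′(0) = 3/11

M_X(t) = ₁F₁(5; 10; t)
M′(t) = ₁F₁(6; 11; t)/2
M′′(t) = 3*₁F₁(7; 12; t)/11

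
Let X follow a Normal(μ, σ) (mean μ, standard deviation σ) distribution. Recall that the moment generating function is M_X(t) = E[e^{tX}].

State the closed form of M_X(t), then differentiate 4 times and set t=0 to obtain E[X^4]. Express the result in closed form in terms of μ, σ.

M_X(t) = e^(μ*t + σ^2*t^2/2)

E[X^4] = M^(4)(0) = μ^4 + 6*μ^2*σ^2 + 3*σ^4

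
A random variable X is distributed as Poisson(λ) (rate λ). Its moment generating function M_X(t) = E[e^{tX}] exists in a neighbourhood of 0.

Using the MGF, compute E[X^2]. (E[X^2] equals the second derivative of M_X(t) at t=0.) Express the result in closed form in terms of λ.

E[X^2] = M′′(0) = λ*(λ + 1)

M_X(t) = e^(λ*(e^(t) - 1))
M′(t) = λ*e^(-λ)*e^(t)*e^(λ*e^(t))
M′′(t) = (λ^2*e^(2*t)*e^(λ*e^(t)) + λ*e^(t)*e^(λ*e^(t)))*e^(-λ)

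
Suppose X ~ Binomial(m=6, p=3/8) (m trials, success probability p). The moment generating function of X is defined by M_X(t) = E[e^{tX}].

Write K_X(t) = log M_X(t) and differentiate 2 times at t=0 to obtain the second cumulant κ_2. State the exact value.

M_X(t) = (3*e^(t)/8 + 5/8)^6
K_X(t) = log M_X(t) = 6*log(3*e^(t)/8 + 5/8)
D^2[K](t) = 90*e^(t)/(9*e^(2*t) + 30*e^(t) + 25)

κ_2 = D^2[K](0) = 45/32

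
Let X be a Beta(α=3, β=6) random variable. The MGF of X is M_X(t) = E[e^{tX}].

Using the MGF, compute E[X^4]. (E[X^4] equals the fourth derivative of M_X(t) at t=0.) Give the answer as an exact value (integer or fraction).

M_X(t) = ₁F₁(3; 9; t)
dM/dt = ₁F₁(4; 10; t)/3
d^2M/dt^2 = 2*₁F₁(5; 11; t)/15
d^3M/dt^3 = 2*₁F₁(6; 12; t)/33
d^4M/dt^4 = ₁F₁(7; 13; t)/33

E[X^4] = d^4M/dt^4 |_{t=0} = 1/33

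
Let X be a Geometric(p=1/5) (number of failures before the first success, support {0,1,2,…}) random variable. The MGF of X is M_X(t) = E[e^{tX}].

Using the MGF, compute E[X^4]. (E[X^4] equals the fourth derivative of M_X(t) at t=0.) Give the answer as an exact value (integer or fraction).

M_X(t) = 1/(5*(1 - 4*e^(t)/5))
D^4[M](t) = (-256*e^(4*t) - 3520*e^(3*t) - 4400*e^(2*t) - 500*e^(t))/(1024*e^(5*t) - 6400*e^(4*t) + 16000*e^(3*t) - 20000*e^(2*t) + 12500*e^(t) - 3125)

E[X^4] = D^4[M](0) = 8676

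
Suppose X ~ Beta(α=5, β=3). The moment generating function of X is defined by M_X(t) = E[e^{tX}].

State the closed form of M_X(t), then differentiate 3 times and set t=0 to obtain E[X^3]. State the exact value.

M_X(t) = ₁F₁(5; 8; t)
D^3[M](t) = 7*₁F₁(8; 11; t)/24

E[X^3] = D^3[M](0) = 7/24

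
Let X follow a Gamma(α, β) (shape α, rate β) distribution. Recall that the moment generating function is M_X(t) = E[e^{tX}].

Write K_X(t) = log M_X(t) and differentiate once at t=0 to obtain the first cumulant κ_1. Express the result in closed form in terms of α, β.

M_X(t) = (β/(β - t))^α
K_X(t) = log M_X(t) = α*(log(β) - log(β - t))
K^(1)(t) = -α/(-β + t)

κ_1 = K^(1)(0) = α/β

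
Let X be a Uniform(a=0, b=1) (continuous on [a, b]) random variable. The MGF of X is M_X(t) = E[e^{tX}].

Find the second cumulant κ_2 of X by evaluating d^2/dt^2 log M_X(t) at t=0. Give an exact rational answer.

M_X(t) = (e^(t) - 1)/t
K_X(t) = log M_X(t) = -log(t) + log(e^(t) - 1)
dK/dt = (t*e^(t) - e^(t) + 1)/(t*e^(t) - t)
d^2K/dt^2 = (-t^2*e^(t) + e^(2*t) - 2*e^(t) + 1)/(t^2*e^(2*t) - 2*t^2*e^(t) + t^2)

κ_2 = d^2K/dt^2 |_{t=0} = 1/12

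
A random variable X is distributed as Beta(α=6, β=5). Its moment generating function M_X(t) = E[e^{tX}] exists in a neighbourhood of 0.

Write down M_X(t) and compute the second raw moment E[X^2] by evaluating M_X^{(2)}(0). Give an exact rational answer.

M_X(t) = ₁F₁(6; 11; t)
dM/dt = 6*₁F₁(7; 12; t)/11
d^2M/dt^2 = 7*₁F₁(8; 13; t)/22

E[X^2] = d^2M/dt^2 |_{t=0} = 7/22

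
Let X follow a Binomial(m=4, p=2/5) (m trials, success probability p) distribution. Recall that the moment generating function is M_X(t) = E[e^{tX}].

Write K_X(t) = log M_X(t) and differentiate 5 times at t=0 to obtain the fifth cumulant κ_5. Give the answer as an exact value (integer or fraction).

M_X(t) = (2*e^(t)/5 + 3/5)^4
K_X(t) = log M_X(t) = 4*log(2*e^(t)/5 + 3/5)
dK/dt = 8*e^(t)/(2*e^(t) + 3)
d^2K/dt^2 = 24*e^(t)/(4*e^(2*t) + 12*e^(t) + 9)
d^3K/dt^3 = (-48*e^(2*t) + 72*e^(t))/(8*e^(3*t) + 36*e^(2*t) + 54*e^(t) + 27)
d^4K/dt^4 = (96*e^(3*t) - 576*e^(2*t) + 216*e^(t))/(16*e^(4*t) + 96*e^(3*t) + 216*e^(2*t) + 216*e^(t) + 81)
d^5K/dt^5 = (-192*e^(4*t) + 3168*e^(3*t) - 4752*e^(2*t) + 648*e^(t))/(32*e^(5*t) + 240*e^(4*t) + 720*e^(3*t) + 1080*e^(2*t) + 810*e^(t) + 243)

κ_5 = d^5K/dt^5 |_{t=0} = -1128/3125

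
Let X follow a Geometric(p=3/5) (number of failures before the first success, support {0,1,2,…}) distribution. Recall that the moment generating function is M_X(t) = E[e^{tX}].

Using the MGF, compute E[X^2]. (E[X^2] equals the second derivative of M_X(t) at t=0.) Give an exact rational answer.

M_X(t) = 3/(5*(1 - 2*e^(t)/5))
dM/dt = 6*e^(t)/(4*e^(2*t) - 20*e^(t) + 25)
d^2M/dt^2 = (-12*e^(2*t) - 30*e^(t))/(8*e^(3*t) - 60*e^(2*t) + 150*e^(t) - 125)

E[X^2] = d^2M/dt^2 |_{t=0} = 14/9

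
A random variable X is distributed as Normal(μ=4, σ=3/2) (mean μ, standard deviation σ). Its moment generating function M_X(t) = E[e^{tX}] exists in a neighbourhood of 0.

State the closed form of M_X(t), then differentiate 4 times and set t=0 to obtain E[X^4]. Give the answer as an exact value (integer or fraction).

M_X(t) = e^(9*t^2/8 + 4*t)
M′(t) = 9*t*e^(4*t)*e^(9*t^2/8)/4 + 4*e^(4*t)*e^(9*t^2/8)
M′′(t) = 81*t^2*e^(4*t)*e^(9*t^2/8)/16 + 18*t*e^(4*t)*e^(9*t^2/8) + 73*e^(4*t)*e^(9*t^2/8)/4
M′′′(t) = 729*t^3*e^(4*t)*e^(9*t^2/8)/64 + 243*t^2*e^(4*t)*e^(9*t^2/8)/4 + 1971*t*e^(4*t)*e^(9*t^2/8)/16 + 91*e^(4*t)*e^(9*t^2/8)
M′′′′(t) = 6561*t^4*e^(4*t)*e^(9*t^2/8)/256 + 729*t^3*e^(4*t)*e^(9*t^2/8)/4 + 17739*t^2*e^(4*t)*e^(9*t^2/8)/32 + 819*t*e^(4*t)*e^(9*t^2/8) + 7795*e^(4*t)*e^(9*t^2/8)/16

E[X^4] = M′′′′(0) = 7795/16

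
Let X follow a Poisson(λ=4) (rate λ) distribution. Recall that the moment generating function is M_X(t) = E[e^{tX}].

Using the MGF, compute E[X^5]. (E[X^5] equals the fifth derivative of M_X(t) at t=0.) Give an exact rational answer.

M_X(t) = e^(4*e^(t) - 4)
dM/dt = 4*e^(-4)*e^(t)*e^(4*e^(t))
d^2M/dt^2 = (16*e^(2*t)*e^(4*e^(t)) + 4*e^(t)*e^(4*e^(t)))*e^(-4)
d^3M/dt^3 = (64*e^(3*t)*e^(4*e^(t)) + 48*e^(2*t)*e^(4*e^(t)) + 4*e^(t)*e^(4*e^(t)))*e^(-4)
d^4M/dt^4 = (256*e^(4*t)*e^(4*e^(t)) + 384*e^(3*t)*e^(4*e^(t)) + 112*e^(2*t)*e^(4*e^(t)) + 4*e^(t)*e^(4*e^(t)))*e^(-4)
d^5M/dt^5 = (1024*e^(5*t)*e^(4*e^(t)) + 2560*e^(4*t)*e^(4*e^(t)) + 1600*e^(3*t)*e^(4*e^(t)) + 240*e^(2*t)*e^(4*e^(t)) + 4*e^(t)*e^(4*e^(t)))*e^(-4)

E[X^5] = d^5M/dt^5 |_{t=0} = 5428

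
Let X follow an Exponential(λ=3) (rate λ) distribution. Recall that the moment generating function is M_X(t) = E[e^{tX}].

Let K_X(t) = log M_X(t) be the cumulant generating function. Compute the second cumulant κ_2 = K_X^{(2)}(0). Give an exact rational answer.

κ_2 = K′′(0) = 1/9

M_X(t) = 3/(3 - t)
K_X(t) = log M_X(t) = -log(3 - t) + log(3)
K′(t) = -1/(t - 3)
K′′(t) = 1/(t^2 - 6*t + 9)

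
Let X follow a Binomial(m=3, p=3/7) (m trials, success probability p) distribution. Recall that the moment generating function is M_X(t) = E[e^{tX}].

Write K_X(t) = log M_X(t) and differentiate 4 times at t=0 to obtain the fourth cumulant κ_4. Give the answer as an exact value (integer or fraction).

κ_4 = D^4[K](0) = -828/2401

M_X(t) = (3*e^(t)/7 + 4/7)^3
K_X(t) = log M_X(t) = 3*log(3*e^(t)/7 + 4/7)
D^4[K](t) = (324*e^(3*t) - 1728*e^(2*t) + 576*e^(t))/(81*e^(4*t) + 432*e^(3*t) + 864*e^(2*t) + 768*e^(t) + 256)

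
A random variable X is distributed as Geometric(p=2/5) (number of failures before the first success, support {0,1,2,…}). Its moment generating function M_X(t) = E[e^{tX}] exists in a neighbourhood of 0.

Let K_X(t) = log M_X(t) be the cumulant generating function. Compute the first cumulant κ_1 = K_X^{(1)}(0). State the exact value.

M_X(t) = 2/(5*(1 - 3*e^(t)/5))
K_X(t) = log M_X(t) = -log(1 - 3*e^(t)/5) - log(5) + log(2)
K^(1)(t) = -3*e^(t)/(3*e^(t) - 5)

κ_1 = K^(1)(0) = 3/2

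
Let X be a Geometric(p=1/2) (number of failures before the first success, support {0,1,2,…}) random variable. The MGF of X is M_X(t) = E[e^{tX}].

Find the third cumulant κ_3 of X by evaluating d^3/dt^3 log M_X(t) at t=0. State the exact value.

M_X(t) = 1/(2*(1 - e^(t)/2))
K_X(t) = log M_X(t) = -log(1 - e^(t)/2) - log(2)
K^(3)(t) = (-2*e^(2*t) - 4*e^(t))/(e^(3*t) - 6*e^(2*t) + 12*e^(t) - 8)

κ_3 = K^(3)(0) = 6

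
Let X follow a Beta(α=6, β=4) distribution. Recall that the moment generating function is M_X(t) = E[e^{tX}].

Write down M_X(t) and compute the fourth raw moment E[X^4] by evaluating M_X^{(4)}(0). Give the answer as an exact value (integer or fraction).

E[X^4] = d^4M/dt^4 |_{t=0} = 126/715

M_X(t) = ₁F₁(6; 10; t)
dM/dt = 3*₁F₁(7; 11; t)/5
d^2M/dt^2 = 21*₁F₁(8; 12; t)/55
d^3M/dt^3 = 14*₁F₁(9; 13; t)/55
d^4M/dt^4 = 126*₁F₁(10; 14; t)/715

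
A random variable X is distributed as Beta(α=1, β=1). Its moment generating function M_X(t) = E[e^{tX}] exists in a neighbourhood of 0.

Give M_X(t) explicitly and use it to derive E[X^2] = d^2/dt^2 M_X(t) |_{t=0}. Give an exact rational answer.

E[X^2] = M′′(0) = 1/3

M_X(t) = ₁F₁(1; 2; t)
M′(t) = ₁F₁(2; 3; t)/2
M′′(t) = ₁F₁(3; 4; t)/3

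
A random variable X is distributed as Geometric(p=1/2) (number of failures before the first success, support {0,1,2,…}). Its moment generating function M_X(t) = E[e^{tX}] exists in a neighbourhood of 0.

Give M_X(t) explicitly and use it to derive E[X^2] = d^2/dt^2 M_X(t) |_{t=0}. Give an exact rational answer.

E[X^2] = M^(2)(0) = 3

M_X(t) = 1/(2*(1 - e^(t)/2))
M^(2)(t) = (-e^(2*t) - 2*e^(t))/(e^(3*t) - 6*e^(2*t) + 12*e^(t) - 8)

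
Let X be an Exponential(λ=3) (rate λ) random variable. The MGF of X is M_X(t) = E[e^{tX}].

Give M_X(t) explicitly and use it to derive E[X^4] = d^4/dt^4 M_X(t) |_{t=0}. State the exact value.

E[X^4] = M^(4)(0) = 8/27

M_X(t) = 3/(3 - t)
M^(4)(t) = -72/(t^5 - 15*t^4 + 90*t^3 - 270*t^2 + 405*t - 243)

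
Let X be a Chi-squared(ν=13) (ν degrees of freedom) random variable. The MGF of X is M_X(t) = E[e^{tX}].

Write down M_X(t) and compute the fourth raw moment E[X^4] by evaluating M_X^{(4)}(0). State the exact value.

M_X(t) = (1 - 2*t)^(-13/2)

E[X^4] = D^4[M](0) = 62985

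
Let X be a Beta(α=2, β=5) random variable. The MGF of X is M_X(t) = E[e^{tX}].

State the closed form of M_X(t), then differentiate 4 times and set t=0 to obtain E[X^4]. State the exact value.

M_X(t) = ₁F₁(2; 7; t)
dM/dt = 2*₁F₁(3; 8; t)/7
d^2M/dt^2 = 3*₁F₁(4; 9; t)/28
d^3M/dt^3 = ₁F₁(5; 10; t)/21
d^4M/dt^4 = ₁F₁(6; 11; t)/42

E[X^4] = d^4M/dt^4 |_{t=0} = 1/42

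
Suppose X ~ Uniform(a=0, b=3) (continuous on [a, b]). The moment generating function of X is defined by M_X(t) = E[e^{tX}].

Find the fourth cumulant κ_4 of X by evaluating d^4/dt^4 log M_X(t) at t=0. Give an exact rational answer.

κ_4 = D^4[K](0) = -27/40

M_X(t) = (e^(3*t) - 1)/(3*t)
K_X(t) = log M_X(t) = -log(t) + log(e^(3*t) - 1) - log(3)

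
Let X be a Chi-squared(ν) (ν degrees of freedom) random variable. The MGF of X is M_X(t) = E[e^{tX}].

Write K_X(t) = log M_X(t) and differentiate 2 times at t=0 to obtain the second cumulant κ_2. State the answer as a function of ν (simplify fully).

κ_2 = d^2K/dt^2 |_{t=0} = 2*ν

M_X(t) = (1 - 2*t)^(-ν/2)
K_X(t) = log M_X(t) = -ν*log(1 - 2*t)/2
dK/dt = -ν/(2*t - 1)
d^2K/dt^2 = 2*ν/(4*t^2 - 4*t + 1)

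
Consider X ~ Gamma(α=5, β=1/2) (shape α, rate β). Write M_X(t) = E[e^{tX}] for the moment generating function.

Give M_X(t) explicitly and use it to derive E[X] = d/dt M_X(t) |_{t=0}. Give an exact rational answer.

M_X(t) = 1/(32*(1/2 - t)^5)
M′(t) = 10/(64*t^6 - 192*t^5 + 240*t^4 - 160*t^3 + 60*t^2 - 12*t + 1)

E[X] = M′(0) = 10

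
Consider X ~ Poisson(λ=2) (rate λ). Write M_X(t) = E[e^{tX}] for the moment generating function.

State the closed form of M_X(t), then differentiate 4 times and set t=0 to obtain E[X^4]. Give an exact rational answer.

E[X^4] = M^(4)(0) = 94

M_X(t) = e^(2*e^(t) - 2)
M^(4)(t) = (16*e^(4*t)*e^(2*e^(t)) + 48*e^(3*t)*e^(2*e^(t)) + 28*e^(2*t)*e^(2*e^(t)) + 2*e^(t)*e^(2*e^(t)))*e^(-2)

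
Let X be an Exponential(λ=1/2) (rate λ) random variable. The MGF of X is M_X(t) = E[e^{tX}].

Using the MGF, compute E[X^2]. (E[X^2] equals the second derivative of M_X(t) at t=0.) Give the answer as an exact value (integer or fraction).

M_X(t) = 1/(2*(1/2 - t))
dM/dt = 2/(4*t^2 - 4*t + 1)
d^2M/dt^2 = -8/(8*t^3 - 12*t^2 + 6*t - 1)

E[X^2] = d^2M/dt^2 |_{t=0} = 8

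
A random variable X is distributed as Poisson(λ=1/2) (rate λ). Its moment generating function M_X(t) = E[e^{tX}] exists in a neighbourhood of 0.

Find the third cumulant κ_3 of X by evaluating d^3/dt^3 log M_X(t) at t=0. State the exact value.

κ_3 = d^3K/dt^3 |_{t=0} = 1/2

M_X(t) = e^(e^(t)/2 - 1/2)
K_X(t) = log M_X(t) = e^(t)/2 - 1/2
dK/dt = e^(t)/2
d^2K/dt^2 = e^(t)/2
d^3K/dt^3 = e^(t)/2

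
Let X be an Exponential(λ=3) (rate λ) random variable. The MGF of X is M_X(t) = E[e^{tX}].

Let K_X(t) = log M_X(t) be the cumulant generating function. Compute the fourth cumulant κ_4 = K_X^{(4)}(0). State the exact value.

κ_4 = D^4[K](0) = 2/27

M_X(t) = 3/(3 - t)
K_X(t) = log M_X(t) = -log(3 - t) + log(3)
D^4[K](t) = 6/(t^4 - 12*t^3 + 54*t^2 - 108*t + 81)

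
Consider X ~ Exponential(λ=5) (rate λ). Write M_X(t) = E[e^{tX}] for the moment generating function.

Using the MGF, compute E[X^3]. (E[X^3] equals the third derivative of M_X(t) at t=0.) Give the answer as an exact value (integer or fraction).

E[X^3] = M′′′(0) = 6/125

M_X(t) = 5/(5 - t)
M′(t) = 5/(t^2 - 10*t + 25)
M′′(t) = -10/(t^3 - 15*t^2 + 75*t - 125)
M′′′(t) = 30/(t^4 - 20*t^3 + 150*t^2 - 500*t + 625)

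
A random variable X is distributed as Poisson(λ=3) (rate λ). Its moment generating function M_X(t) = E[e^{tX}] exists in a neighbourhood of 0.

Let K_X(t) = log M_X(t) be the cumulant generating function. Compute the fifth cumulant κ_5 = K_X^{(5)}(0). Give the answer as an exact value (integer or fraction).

κ_5 = K′′′′′(0) = 3

M_X(t) = e^(3*e^(t) - 3)
K_X(t) = log M_X(t) = 3*e^(t) - 3
K′(t) = 3*e^(t)
K′′(t) = 3*e^(t)
K′′′(t) = 3*e^(t)
K′′′′(t) = 3*e^(t)
K′′′′′(t) = 3*e^(t)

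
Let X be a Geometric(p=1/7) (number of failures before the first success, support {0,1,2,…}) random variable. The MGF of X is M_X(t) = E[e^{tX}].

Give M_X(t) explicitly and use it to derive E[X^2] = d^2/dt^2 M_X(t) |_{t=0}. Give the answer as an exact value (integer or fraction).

M_X(t) = 1/(7*(1 - 6*e^(t)/7))
M^(2)(t) = (-36*e^(2*t) - 42*e^(t))/(216*e^(3*t) - 756*e^(2*t) + 882*e^(t) - 343)

E[X^2] = M^(2)(0) = 78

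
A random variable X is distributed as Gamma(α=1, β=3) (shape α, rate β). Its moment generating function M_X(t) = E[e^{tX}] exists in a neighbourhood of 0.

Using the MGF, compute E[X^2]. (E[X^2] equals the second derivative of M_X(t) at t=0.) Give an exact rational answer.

E[X^2] = d^2M/dt^2 |_{t=0} = 2/9

M_X(t) = 3/(3 - t)
dM/dt = 3/(t^2 - 6*t + 9)
d^2M/dt^2 = -6/(t^3 - 9*t^2 + 27*t - 27)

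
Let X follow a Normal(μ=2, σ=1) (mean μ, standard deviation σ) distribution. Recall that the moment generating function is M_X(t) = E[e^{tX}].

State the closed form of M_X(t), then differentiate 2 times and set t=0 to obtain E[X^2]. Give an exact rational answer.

E[X^2] = M^(2)(0) = 5

M_X(t) = e^(t^2/2 + 2*t)
M^(2)(t) = t^2*e^(2*t)*e^(t^2/2) + 4*t*e^(2*t)*e^(t^2/2) + 5*e^(2*t)*e^(t^2/2)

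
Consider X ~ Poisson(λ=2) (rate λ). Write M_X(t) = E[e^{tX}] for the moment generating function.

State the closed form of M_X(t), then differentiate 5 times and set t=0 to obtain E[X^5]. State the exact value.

M_X(t) = e^(2*e^(t) - 2)
M′(t) = 2*e^(-2)*e^(t)*e^(2*e^(t))
M′′(t) = (4*e^(2*t)*e^(2*e^(t)) + 2*e^(t)*e^(2*e^(t)))*e^(-2)
M′′′(t) = (8*e^(3*t)*e^(2*e^(t)) + 12*e^(2*t)*e^(2*e^(t)) + 2*e^(t)*e^(2*e^(t)))*e^(-2)
M′′′′(t) = (16*e^(4*t)*e^(2*e^(t)) + 48*e^(3*t)*e^(2*e^(t)) + 28*e^(2*t)*e^(2*e^(t)) + 2*e^(t)*e^(2*e^(t)))*e^(-2)
M′′′′′(t) = (32*e^(5*t)*e^(2*e^(t)) + 160*e^(4*t)*e^(2*e^(t)) + 200*e^(3*t)*e^(2*e^(t)) + 60*e^(2*t)*e^(2*e^(t)) + 2*e^(t)*e^(2*e^(t)))*e^(-2)

E[X^5] = M′′′′′(0) = 454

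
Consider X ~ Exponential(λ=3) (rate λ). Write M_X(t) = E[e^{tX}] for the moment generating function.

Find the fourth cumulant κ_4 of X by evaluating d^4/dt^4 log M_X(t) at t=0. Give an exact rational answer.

M_X(t) = 3/(3 - t)
K_X(t) = log M_X(t) = -log(3 - t) + log(3)
K′(t) = -1/(t - 3)
K′′(t) = 1/(t^2 - 6*t + 9)
K′′′(t) = -2/(t^3 - 9*t^2 + 27*t - 27)
K′′′′(t) = 6/(t^4 - 12*t^3 + 54*t^2 - 108*t + 81)

κ_4 = K′′′′(0) = 2/27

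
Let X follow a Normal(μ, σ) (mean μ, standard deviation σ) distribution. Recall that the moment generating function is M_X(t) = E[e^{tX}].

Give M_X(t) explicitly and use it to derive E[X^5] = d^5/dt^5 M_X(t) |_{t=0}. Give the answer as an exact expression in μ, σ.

E[X^5] = d^5M/dt^5 |_{t=0} = μ*(μ^4 + 10*μ^2*σ^2 + 15*σ^4)

M_X(t) = e^(μ*t + σ^2*t^2/2)
dM/dt = μ*e^(μ*t)*e^(σ^2*t^2/2) + σ^2*t*e^(μ*t)*e^(σ^2*t^2/2)
d^2M/dt^2 = μ^2*e^(μ*t)*e^(σ^2*t^2/2) + 2*μ*σ^2*t*e^(μ*t)*e^(σ^2*t^2/2) + σ^4*t^2*e^(μ*t)*e^(σ^2*t^2/2) + σ^2*e^(μ*t)*e^(σ^2*t^2/2)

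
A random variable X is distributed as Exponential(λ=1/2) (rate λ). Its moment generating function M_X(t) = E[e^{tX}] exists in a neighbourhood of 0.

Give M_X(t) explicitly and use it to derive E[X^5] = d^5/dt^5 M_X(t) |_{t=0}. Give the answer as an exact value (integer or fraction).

E[X^5] = D^5[M](0) = 3840

M_X(t) = 1/(2*(1/2 - t))
D^5[M](t) = 3840/(64*t^6 - 192*t^5 + 240*t^4 - 160*t^3 + 60*t^2 - 12*t + 1)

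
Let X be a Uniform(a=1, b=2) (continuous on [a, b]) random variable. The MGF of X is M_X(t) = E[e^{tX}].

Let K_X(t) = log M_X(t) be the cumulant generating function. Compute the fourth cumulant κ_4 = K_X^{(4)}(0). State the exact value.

κ_4 = K^(4)(0) = -1/120

M_X(t) = (e^(2*t) - e^(t))/t
K_X(t) = log M_X(t) = -log(t) + log(e^(2*t) - e^(t))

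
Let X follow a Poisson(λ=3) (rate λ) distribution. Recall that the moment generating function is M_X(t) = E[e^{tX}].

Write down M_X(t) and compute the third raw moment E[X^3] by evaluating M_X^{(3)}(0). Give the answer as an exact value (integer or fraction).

M_X(t) = e^(3*e^(t) - 3)
dM/dt = 3*e^(-3)*e^(t)*e^(3*e^(t))
d^2M/dt^2 = (9*e^(2*t)*e^(3*e^(t)) + 3*e^(t)*e^(3*e^(t)))*e^(-3)
d^3M/dt^3 = (27*e^(3*t)*e^(3*e^(t)) + 27*e^(2*t)*e^(3*e^(t)) + 3*e^(t)*e^(3*e^(t)))*e^(-3)

E[X^3] = d^3M/dt^3 |_{t=0} = 57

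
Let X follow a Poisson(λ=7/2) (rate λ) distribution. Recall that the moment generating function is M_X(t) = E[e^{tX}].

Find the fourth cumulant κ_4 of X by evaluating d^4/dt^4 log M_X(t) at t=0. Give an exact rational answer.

M_X(t) = e^(7*e^(t)/2 - 7/2)
K_X(t) = log M_X(t) = 7*e^(t)/2 - 7/2
D^4[K](t) = 7*e^(t)/2

κ_4 = D^4[K](0) = 7/2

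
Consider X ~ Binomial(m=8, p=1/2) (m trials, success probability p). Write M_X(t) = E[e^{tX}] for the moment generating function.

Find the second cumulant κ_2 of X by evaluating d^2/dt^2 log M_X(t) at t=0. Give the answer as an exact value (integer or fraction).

M_X(t) = (e^(t)/2 + 1/2)^8
K_X(t) = log M_X(t) = 8*log(e^(t)/2 + 1/2)
D^2[K](t) = 8*e^(t)/(e^(2*t) + 2*e^(t) + 1)

κ_2 = D^2[K](0) = 2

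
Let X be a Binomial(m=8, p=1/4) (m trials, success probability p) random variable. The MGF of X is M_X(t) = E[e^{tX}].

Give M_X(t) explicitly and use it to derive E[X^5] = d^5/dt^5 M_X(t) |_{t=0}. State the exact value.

E[X^5] = D^5[M](0) = 4127/16

M_X(t) = (e^(t)/4 + 3/4)^8
D^5[M](t) = e^(8*t)/2 + 50421*e^(7*t)/8192 + 15309*e^(6*t)/512 + 590625*e^(5*t)/8192 + 2835*e^(4*t)/32 + 413343*e^(3*t)/8192 + 5103*e^(2*t)/512 + 2187*e^(t)/8192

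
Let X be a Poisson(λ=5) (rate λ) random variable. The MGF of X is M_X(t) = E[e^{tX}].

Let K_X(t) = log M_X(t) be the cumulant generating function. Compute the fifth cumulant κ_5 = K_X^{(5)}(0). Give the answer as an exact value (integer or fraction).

M_X(t) = e^(5*e^(t) - 5)
K_X(t) = log M_X(t) = 5*e^(t) - 5
K′(t) = 5*e^(t)
K′′(t) = 5*e^(t)
K′′′(t) = 5*e^(t)
K′′′′(t) = 5*e^(t)
K′′′′′(t) = 5*e^(t)

κ_5 = K′′′′′(0) = 5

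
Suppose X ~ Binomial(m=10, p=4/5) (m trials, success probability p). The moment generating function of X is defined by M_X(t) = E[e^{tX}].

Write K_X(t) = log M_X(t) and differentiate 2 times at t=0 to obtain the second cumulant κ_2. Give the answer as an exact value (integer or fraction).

κ_2 = K′′(0) = 8/5

M_X(t) = (4*e^(t)/5 + 1/5)^10
K_X(t) = log M_X(t) = 10*log(4*e^(t)/5 + 1/5)
K′(t) = 40*e^(t)/(4*e^(t) + 1)
K′′(t) = 40*e^(t)/(16*e^(2*t) + 8*e^(t) + 1)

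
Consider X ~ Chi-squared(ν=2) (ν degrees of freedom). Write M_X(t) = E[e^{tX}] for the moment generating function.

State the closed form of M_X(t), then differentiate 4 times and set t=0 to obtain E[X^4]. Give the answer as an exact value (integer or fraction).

E[X^4] = M^(4)(0) = 384

M_X(t) = 1/(1 - 2*t)
M^(4)(t) = -384/(32*t^5 - 80*t^4 + 80*t^3 - 40*t^2 + 10*t - 1)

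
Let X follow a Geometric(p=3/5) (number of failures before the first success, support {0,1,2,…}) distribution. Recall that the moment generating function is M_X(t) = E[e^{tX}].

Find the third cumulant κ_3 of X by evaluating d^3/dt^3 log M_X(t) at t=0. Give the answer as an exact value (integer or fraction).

M_X(t) = 3/(5*(1 - 2*e^(t)/5))
K_X(t) = log M_X(t) = -log(1 - 2*e^(t)/5) - log(5) + log(3)
K′(t) = -2*e^(t)/(2*e^(t) - 5)
K′′(t) = 10*e^(t)/(4*e^(2*t) - 20*e^(t) + 25)
K′′′(t) = (-20*e^(2*t) - 50*e^(t))/(8*e^(3*t) - 60*e^(2*t) + 150*e^(t) - 125)

κ_3 = K′′′(0) = 70/27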